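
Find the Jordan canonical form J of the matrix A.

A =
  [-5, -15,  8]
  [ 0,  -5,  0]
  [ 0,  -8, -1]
J_2(-5) ⊕ J_1(-1)

The characteristic polynomial is
  det(x·I − A) = x^3 + 11*x^2 + 35*x + 25 = (x + 1)*(x + 5)^2

Eigenvalues and multiplicities (the geometric multiplicity of λ is n − rank(A − λI), which equals the number of Jordan blocks for λ):
  λ = -5: algebraic multiplicity = 2, geometric multiplicity = 1
  λ = -1: algebraic multiplicity = 1, geometric multiplicity = 1

Determining the block sizes for each eigenvalue:
  λ = -5: one block (gm = 1), so the single block has size am = 2 → block sizes [2]
  λ = -1: one block (gm = 1), so the single block has size am = 1 → block sizes [1]

Assembling the blocks gives a Jordan form
J =
  [-5,  1,  0]
  [ 0, -5,  0]
  [ 0,  0, -1]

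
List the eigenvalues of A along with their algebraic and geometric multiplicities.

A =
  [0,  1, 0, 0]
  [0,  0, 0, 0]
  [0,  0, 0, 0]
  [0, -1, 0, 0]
λ = 0: alg = 4, geom = 3

Step 1 — factor the characteristic polynomial to read off the algebraic multiplicities:
  χ_A(x) = x^4

Step 2 — compute geometric multiplicities via the rank-nullity identity g(λ) = n − rank(A − λI):
  rank(A − (0)·I) = 1, so dim ker(A − (0)·I) = n − 1 = 3

Summary:
  λ = 0: algebraic multiplicity = 4, geometric multiplicity = 3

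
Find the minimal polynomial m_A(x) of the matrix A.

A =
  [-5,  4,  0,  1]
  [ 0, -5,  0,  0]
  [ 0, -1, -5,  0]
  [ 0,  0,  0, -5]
x^2 + 10*x + 25

The characteristic polynomial is χ_A(x) = (x + 5)^4, so the eigenvalues are known. The minimal polynomial is
  m_A(x) = Π_λ (x − λ)^{k_λ}
where k_λ is the size of the *largest* Jordan block for λ (equivalently, the smallest k with (A − λI)^k v = 0 for every generalised eigenvector v of λ).

  λ = -5: largest Jordan block has size 2, contributing (x + 5)^2

So m_A(x) = (x + 5)^2 = x^2 + 10*x + 25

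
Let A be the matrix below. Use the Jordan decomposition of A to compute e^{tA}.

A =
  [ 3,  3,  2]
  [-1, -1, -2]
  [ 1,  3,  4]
e^{tA} =
  [t*exp(2*t) + exp(2*t), 3*t*exp(2*t), 2*t*exp(2*t)]
  [-t*exp(2*t), -3*t*exp(2*t) + exp(2*t), -2*t*exp(2*t)]
  [t*exp(2*t), 3*t*exp(2*t), 2*t*exp(2*t) + exp(2*t)]

Strategy: write A = P · J · P⁻¹ where J is a Jordan canonical form, so e^{tA} = P · e^{tJ} · P⁻¹, and e^{tJ} can be computed block-by-block.

A has Jordan form
J =
  [2, 1, 0]
  [0, 2, 0]
  [0, 0, 2]
(up to reordering of blocks).

Per-block formulas:
  For a 2×2 Jordan block J_2(2): exp(t · J_2(2)) = e^(2t)·(I + t·N), where N is the 2×2 nilpotent shift.
  For a 1×1 block at λ = 2: exp(t · [2]) = [e^(2t)].

After assembling e^{tJ} and conjugating by P, we get:

e^{tA} =
  [t*exp(2*t) + exp(2*t), 3*t*exp(2*t), 2*t*exp(2*t)]
  [-t*exp(2*t), -3*t*exp(2*t) + exp(2*t), -2*t*exp(2*t)]
  [t*exp(2*t), 3*t*exp(2*t), 2*t*exp(2*t) + exp(2*t)]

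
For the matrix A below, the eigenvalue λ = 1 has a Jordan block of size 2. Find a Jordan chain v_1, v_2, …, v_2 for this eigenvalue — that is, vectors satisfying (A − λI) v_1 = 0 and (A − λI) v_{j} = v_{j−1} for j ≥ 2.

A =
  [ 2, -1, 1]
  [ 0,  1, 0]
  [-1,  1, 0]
A Jordan chain for λ = 1 of length 2:
v_1 = (1, 0, -1)ᵀ
v_2 = (1, 0, 0)ᵀ

Let N = A − (1)·I. We want v_2 with N^2 v_2 = 0 but N^1 v_2 ≠ 0; then v_{j-1} := N · v_j for j = 2, …, 2.

Pick v_2 = (1, 0, 0)ᵀ.
Then v_1 = N · v_2 = (1, 0, -1)ᵀ.

Sanity check: (A − (1)·I) v_1 = (0, 0, 0)ᵀ = 0. ✓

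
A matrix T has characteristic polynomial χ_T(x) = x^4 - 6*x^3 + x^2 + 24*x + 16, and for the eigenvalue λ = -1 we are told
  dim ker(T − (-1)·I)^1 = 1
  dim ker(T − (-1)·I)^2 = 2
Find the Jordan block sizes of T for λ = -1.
Block sizes for λ = -1: [2]

From the dimensions of kernels of powers, the number of Jordan blocks of size at least j is d_j − d_{j−1} where d_j = dim ker(N^j) (with d_0 = 0). Computing the differences gives [1, 1].
The number of blocks of size exactly k is (#blocks of size ≥ k) − (#blocks of size ≥ k + 1), so the partition is: 1 block(s) of size 2.
In nonincreasing order the block sizes are [2].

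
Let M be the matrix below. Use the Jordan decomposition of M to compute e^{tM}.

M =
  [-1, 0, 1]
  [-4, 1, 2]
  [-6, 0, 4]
e^{tM} =
  [-2*exp(2*t) + 3*exp(t), 0, exp(2*t) - exp(t)]
  [-4*exp(2*t) + 4*exp(t), exp(t), 2*exp(2*t) - 2*exp(t)]
  [-6*exp(2*t) + 6*exp(t), 0, 3*exp(2*t) - 2*exp(t)]

Strategy: write M = P · J · P⁻¹ where J is a Jordan canonical form, so e^{tM} = P · e^{tJ} · P⁻¹, and e^{tJ} can be computed block-by-block.

M has Jordan form
J =
  [1, 0, 0]
  [0, 1, 0]
  [0, 0, 2]
(up to reordering of blocks).

Per-block formulas:
  For a 1×1 block at λ = 1: exp(t · [1]) = [e^(1t)].
  For a 1×1 block at λ = 2: exp(t · [2]) = [e^(2t)].

After assembling e^{tJ} and conjugating by P, we get:

e^{tM} =
  [-2*exp(2*t) + 3*exp(t), 0, exp(2*t) - exp(t)]
  [-4*exp(2*t) + 4*exp(t), exp(t), 2*exp(2*t) - 2*exp(t)]
  [-6*exp(2*t) + 6*exp(t), 0, 3*exp(2*t) - 2*exp(t)]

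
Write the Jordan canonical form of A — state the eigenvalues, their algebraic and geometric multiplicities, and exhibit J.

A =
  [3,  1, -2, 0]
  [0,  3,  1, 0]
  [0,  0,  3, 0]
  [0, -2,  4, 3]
J_3(3) ⊕ J_1(3)

The characteristic polynomial is
  det(x·I − A) = x^4 - 12*x^3 + 54*x^2 - 108*x + 81 = (x - 3)^4

Eigenvalues and multiplicities (the geometric multiplicity of λ is n − rank(A − λI), which equals the number of Jordan blocks for λ):
  λ = 3: algebraic multiplicity = 4, geometric multiplicity = 2

Determining the block sizes for each eigenvalue:
  λ = 3: with am = 4 and gm = 2, the partition is not yet determined (e.g. several partitions of 4 into 2 parts exist). Let N = A − (3)·I. Computing rank(N^1) = 2, rank(N^2) = 1, rank(N^3) = 0; the number of blocks of size ≥ j is rank(N^{j−1}) − rank(N^j), giving [2, 1, 1]. So we have 1 block(s) of size 3, 1 block(s) of size 1 → block sizes [3, 1]

Assembling the blocks gives a Jordan form
J =
  [3, 1, 0, 0]
  [0, 3, 1, 0]
  [0, 0, 3, 0]
  [0, 0, 0, 3]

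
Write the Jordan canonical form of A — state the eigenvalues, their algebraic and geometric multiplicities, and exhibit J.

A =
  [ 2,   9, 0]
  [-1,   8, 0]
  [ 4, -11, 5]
J_3(5)

The characteristic polynomial is
  det(x·I − A) = x^3 - 15*x^2 + 75*x - 125 = (x - 5)^3

Eigenvalues and multiplicities (the geometric multiplicity of λ is n − rank(A − λI), which equals the number of Jordan blocks for λ):
  λ = 5: algebraic multiplicity = 3, geometric multiplicity = 1

Determining the block sizes for each eigenvalue:
  λ = 5: one block (gm = 1), so the single block has size am = 3 → block sizes [3]

Assembling the blocks gives a Jordan form
J =
  [5, 1, 0]
  [0, 5, 1]
  [0, 0, 5]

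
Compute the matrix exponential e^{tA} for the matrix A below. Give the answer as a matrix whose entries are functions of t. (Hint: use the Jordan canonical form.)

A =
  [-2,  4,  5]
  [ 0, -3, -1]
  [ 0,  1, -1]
e^{tA} =
  [exp(-2*t), t^2*exp(-2*t)/2 + 4*t*exp(-2*t), t^2*exp(-2*t)/2 + 5*t*exp(-2*t)]
  [0, -t*exp(-2*t) + exp(-2*t), -t*exp(-2*t)]
  [0, t*exp(-2*t), t*exp(-2*t) + exp(-2*t)]

Strategy: write A = P · J · P⁻¹ where J is a Jordan canonical form, so e^{tA} = P · e^{tJ} · P⁻¹, and e^{tJ} can be computed block-by-block.

A has Jordan form
J =
  [-2,  1,  0]
  [ 0, -2,  1]
  [ 0,  0, -2]
(up to reordering of blocks).

Per-block formulas:
  For a 3×3 Jordan block J_3(-2): exp(t · J_3(-2)) = e^(-2t)·(I + t·N + (t^2/2)·N^2), where N is the 3×3 nilpotent shift.

After assembling e^{tJ} and conjugating by P, we get:

e^{tA} =
  [exp(-2*t), t^2*exp(-2*t)/2 + 4*t*exp(-2*t), t^2*exp(-2*t)/2 + 5*t*exp(-2*t)]
  [0, -t*exp(-2*t) + exp(-2*t), -t*exp(-2*t)]
  [0, t*exp(-2*t), t*exp(-2*t) + exp(-2*t)]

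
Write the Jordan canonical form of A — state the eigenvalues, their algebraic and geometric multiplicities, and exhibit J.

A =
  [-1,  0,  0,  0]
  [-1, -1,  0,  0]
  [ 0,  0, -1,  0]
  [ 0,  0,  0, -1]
J_2(-1) ⊕ J_1(-1) ⊕ J_1(-1)

The characteristic polynomial is
  det(x·I − A) = x^4 + 4*x^3 + 6*x^2 + 4*x + 1 = (x + 1)^4

Eigenvalues and multiplicities (the geometric multiplicity of λ is n − rank(A − λI), which equals the number of Jordan blocks for λ):
  λ = -1: algebraic multiplicity = 4, geometric multiplicity = 3

Determining the block sizes for each eigenvalue:
  λ = -1: 3 blocks summing to 4 forces exactly one block of size 2 and the rest size 1 → block sizes [2, 1, 1]

Assembling the blocks gives a Jordan form
J =
  [-1,  1,  0,  0]
  [ 0, -1,  0,  0]
  [ 0,  0, -1,  0]
  [ 0,  0,  0, -1]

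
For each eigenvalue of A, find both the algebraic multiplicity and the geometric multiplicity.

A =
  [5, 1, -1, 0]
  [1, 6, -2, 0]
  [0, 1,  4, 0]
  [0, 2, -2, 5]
λ = 5: alg = 4, geom = 2

Step 1 — factor the characteristic polynomial to read off the algebraic multiplicities:
  χ_A(x) = (x - 5)^4

Step 2 — compute geometric multiplicities via the rank-nullity identity g(λ) = n − rank(A − λI):
  rank(A − (5)·I) = 2, so dim ker(A − (5)·I) = n − 2 = 2

Summary:
  λ = 5: algebraic multiplicity = 4, geometric multiplicity = 2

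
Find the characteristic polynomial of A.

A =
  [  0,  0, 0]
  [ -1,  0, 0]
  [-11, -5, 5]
x^3 - 5*x^2

Expanding det(x·I − A) (e.g. by cofactor expansion or by noting that A is similar to its Jordan form J, which has the same characteristic polynomial as A) gives
  χ_A(x) = x^3 - 5*x^2
which factors as x^2*(x - 5). The eigenvalues (with algebraic multiplicities) are λ = 0 with multiplicity 2, λ = 5 with multiplicity 1.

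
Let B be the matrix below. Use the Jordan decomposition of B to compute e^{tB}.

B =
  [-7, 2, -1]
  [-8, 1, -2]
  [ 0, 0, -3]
e^{tB} =
  [-4*t*exp(-3*t) + exp(-3*t), 2*t*exp(-3*t), -t*exp(-3*t)]
  [-8*t*exp(-3*t), 4*t*exp(-3*t) + exp(-3*t), -2*t*exp(-3*t)]
  [0, 0, exp(-3*t)]

Strategy: write B = P · J · P⁻¹ where J is a Jordan canonical form, so e^{tB} = P · e^{tJ} · P⁻¹, and e^{tJ} can be computed block-by-block.

B has Jordan form
J =
  [-3,  1,  0]
  [ 0, -3,  0]
  [ 0,  0, -3]
(up to reordering of blocks).

Per-block formulas:
  For a 2×2 Jordan block J_2(-3): exp(t · J_2(-3)) = e^(-3t)·(I + t·N), where N is the 2×2 nilpotent shift.
  For a 1×1 block at λ = -3: exp(t · [-3]) = [e^(-3t)].

After assembling e^{tJ} and conjugating by P, we get:

e^{tB} =
  [-4*t*exp(-3*t) + exp(-3*t), 2*t*exp(-3*t), -t*exp(-3*t)]
  [-8*t*exp(-3*t), 4*t*exp(-3*t) + exp(-3*t), -2*t*exp(-3*t)]
  [0, 0, exp(-3*t)]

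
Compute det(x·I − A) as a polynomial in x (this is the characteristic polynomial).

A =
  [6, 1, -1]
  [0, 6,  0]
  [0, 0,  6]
x^3 - 18*x^2 + 108*x - 216

Expanding det(x·I − A) (e.g. by cofactor expansion or by noting that A is similar to its Jordan form J, which has the same characteristic polynomial as A) gives
  χ_A(x) = x^3 - 18*x^2 + 108*x - 216
which factors as (x - 6)^3. The eigenvalues (with algebraic multiplicities) are λ = 6 with multiplicity 3.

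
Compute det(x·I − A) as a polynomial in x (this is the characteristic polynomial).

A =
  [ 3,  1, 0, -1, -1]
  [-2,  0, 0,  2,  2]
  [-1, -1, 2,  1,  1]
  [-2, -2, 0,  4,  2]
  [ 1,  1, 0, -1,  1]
x^5 - 10*x^4 + 40*x^3 - 80*x^2 + 80*x - 32

Expanding det(x·I − A) (e.g. by cofactor expansion or by noting that A is similar to its Jordan form J, which has the same characteristic polynomial as A) gives
  χ_A(x) = x^5 - 10*x^4 + 40*x^3 - 80*x^2 + 80*x - 32
which factors as (x - 2)^5. The eigenvalues (with algebraic multiplicities) are λ = 2 with multiplicity 5.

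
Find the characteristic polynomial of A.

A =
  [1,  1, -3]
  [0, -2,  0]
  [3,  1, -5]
x^3 + 6*x^2 + 12*x + 8

Expanding det(x·I − A) (e.g. by cofactor expansion or by noting that A is similar to its Jordan form J, which has the same characteristic polynomial as A) gives
  χ_A(x) = x^3 + 6*x^2 + 12*x + 8
which factors as (x + 2)^3. The eigenvalues (with algebraic multiplicities) are λ = -2 with multiplicity 3.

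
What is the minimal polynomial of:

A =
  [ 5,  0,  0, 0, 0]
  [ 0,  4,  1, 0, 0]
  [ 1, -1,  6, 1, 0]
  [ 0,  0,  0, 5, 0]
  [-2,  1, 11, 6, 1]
x^4 - 16*x^3 + 90*x^2 - 200*x + 125

The characteristic polynomial is χ_A(x) = (x - 5)^4*(x - 1), so the eigenvalues are known. The minimal polynomial is
  m_A(x) = Π_λ (x − λ)^{k_λ}
where k_λ is the size of the *largest* Jordan block for λ (equivalently, the smallest k with (A − λI)^k v = 0 for every generalised eigenvector v of λ).

  λ = 1: largest Jordan block has size 1, contributing (x − 1)
  λ = 5: largest Jordan block has size 3, contributing (x − 5)^3

So m_A(x) = (x - 5)^3*(x - 1) = x^4 - 16*x^3 + 90*x^2 - 200*x + 125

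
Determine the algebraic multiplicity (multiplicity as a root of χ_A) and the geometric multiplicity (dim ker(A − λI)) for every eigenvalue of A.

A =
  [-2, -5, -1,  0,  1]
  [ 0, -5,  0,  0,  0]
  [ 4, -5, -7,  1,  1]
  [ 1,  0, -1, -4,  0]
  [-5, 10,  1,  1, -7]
λ = -5: alg = 5, geom = 3

Step 1 — factor the characteristic polynomial to read off the algebraic multiplicities:
  χ_A(x) = (x + 5)^5

Step 2 — compute geometric multiplicities via the rank-nullity identity g(λ) = n − rank(A − λI):
  rank(A − (-5)·I) = 2, so dim ker(A − (-5)·I) = n − 2 = 3

Summary:
  λ = -5: algebraic multiplicity = 5, geometric multiplicity = 3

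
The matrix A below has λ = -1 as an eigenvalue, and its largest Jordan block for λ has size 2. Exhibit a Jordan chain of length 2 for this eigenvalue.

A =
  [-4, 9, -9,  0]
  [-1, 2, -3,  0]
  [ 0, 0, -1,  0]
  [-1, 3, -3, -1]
A Jordan chain for λ = -1 of length 2:
v_1 = (-3, -1, 0, -1)ᵀ
v_2 = (1, 0, 0, 0)ᵀ

Let N = A − (-1)·I. We want v_2 with N^2 v_2 = 0 but N^1 v_2 ≠ 0; then v_{j-1} := N · v_j for j = 2, …, 2.

Pick v_2 = (1, 0, 0, 0)ᵀ.
Then v_1 = N · v_2 = (-3, -1, 0, -1)ᵀ.

Sanity check: (A − (-1)·I) v_1 = (0, 0, 0, 0)ᵀ = 0. ✓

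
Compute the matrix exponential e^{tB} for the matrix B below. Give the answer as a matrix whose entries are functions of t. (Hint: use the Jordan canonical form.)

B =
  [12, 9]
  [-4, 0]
e^{tB} =
  [6*t*exp(6*t) + exp(6*t), 9*t*exp(6*t)]
  [-4*t*exp(6*t), -6*t*exp(6*t) + exp(6*t)]

Strategy: write B = P · J · P⁻¹ where J is a Jordan canonical form, so e^{tB} = P · e^{tJ} · P⁻¹, and e^{tJ} can be computed block-by-block.

B has Jordan form
J =
  [6, 1]
  [0, 6]
(up to reordering of blocks).

Per-block formulas:
  For a 2×2 Jordan block J_2(6): exp(t · J_2(6)) = e^(6t)·(I + t·N), where N is the 2×2 nilpotent shift.

After assembling e^{tJ} and conjugating by P, we get:

e^{tB} =
  [6*t*exp(6*t) + exp(6*t), 9*t*exp(6*t)]
  [-4*t*exp(6*t), -6*t*exp(6*t) + exp(6*t)]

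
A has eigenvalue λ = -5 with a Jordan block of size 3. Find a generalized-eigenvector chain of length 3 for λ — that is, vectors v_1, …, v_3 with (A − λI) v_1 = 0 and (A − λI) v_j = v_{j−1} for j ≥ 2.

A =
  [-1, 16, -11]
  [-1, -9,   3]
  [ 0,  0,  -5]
A Jordan chain for λ = -5 of length 3:
v_1 = (4, -1, 0)ᵀ
v_2 = (-11, 3, 0)ᵀ
v_3 = (0, 0, 1)ᵀ

Let N = A − (-5)·I. We want v_3 with N^3 v_3 = 0 but N^2 v_3 ≠ 0; then v_{j-1} := N · v_j for j = 3, …, 2.

Pick v_3 = (0, 0, 1)ᵀ.
Then v_2 = N · v_3 = (-11, 3, 0)ᵀ.
Then v_1 = N · v_2 = (4, -1, 0)ᵀ.

Sanity check: (A − (-5)·I) v_1 = (0, 0, 0)ᵀ = 0. ✓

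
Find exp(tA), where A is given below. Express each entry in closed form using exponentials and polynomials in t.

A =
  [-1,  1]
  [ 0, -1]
e^{tA} =
  [exp(-t), t*exp(-t)]
  [0, exp(-t)]

Strategy: write A = P · J · P⁻¹ where J is a Jordan canonical form, so e^{tA} = P · e^{tJ} · P⁻¹, and e^{tJ} can be computed block-by-block.

A has Jordan form
J =
  [-1,  1]
  [ 0, -1]
(up to reordering of blocks).

Per-block formulas:
  For a 2×2 Jordan block J_2(-1): exp(t · J_2(-1)) = e^(-1t)·(I + t·N), where N is the 2×2 nilpotent shift.

After assembling e^{tJ} and conjugating by P, we get:

e^{tA} =
  [exp(-t), t*exp(-t)]
  [0, exp(-t)]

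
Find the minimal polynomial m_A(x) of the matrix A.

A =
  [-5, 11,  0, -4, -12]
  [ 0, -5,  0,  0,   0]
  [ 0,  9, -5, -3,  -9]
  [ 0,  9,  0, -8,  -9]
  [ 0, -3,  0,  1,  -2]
x^2 + 10*x + 25

The characteristic polynomial is χ_A(x) = (x + 5)^5, so the eigenvalues are known. The minimal polynomial is
  m_A(x) = Π_λ (x − λ)^{k_λ}
where k_λ is the size of the *largest* Jordan block for λ (equivalently, the smallest k with (A − λI)^k v = 0 for every generalised eigenvector v of λ).

  λ = -5: largest Jordan block has size 2, contributing (x + 5)^2

So m_A(x) = (x + 5)^2 = x^2 + 10*x + 25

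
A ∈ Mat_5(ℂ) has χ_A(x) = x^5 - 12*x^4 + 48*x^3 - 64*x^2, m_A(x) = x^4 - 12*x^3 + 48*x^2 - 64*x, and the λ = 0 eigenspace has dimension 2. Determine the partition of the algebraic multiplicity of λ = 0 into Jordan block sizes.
Block sizes for λ = 0: [1, 1]

Step 1 — from the characteristic polynomial, algebraic multiplicity of λ = 0 is 2. From dim ker(A − (0)·I) = 2, there are exactly 2 Jordan blocks for λ = 0.
Step 2 — from the minimal polynomial, the factor (x − 0) tells us the largest block for λ = 0 has size 1.
Step 3 — with total size 2, 2 blocks, and largest block 1, the block sizes (in nonincreasing order) are [1, 1].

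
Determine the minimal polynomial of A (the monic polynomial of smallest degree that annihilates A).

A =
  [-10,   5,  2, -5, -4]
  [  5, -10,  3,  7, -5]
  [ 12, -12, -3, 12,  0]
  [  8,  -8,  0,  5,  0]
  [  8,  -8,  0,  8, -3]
x^4 + 18*x^3 + 120*x^2 + 350*x + 375

The characteristic polynomial is χ_A(x) = (x + 3)^2*(x + 5)^3, so the eigenvalues are known. The minimal polynomial is
  m_A(x) = Π_λ (x − λ)^{k_λ}
where k_λ is the size of the *largest* Jordan block for λ (equivalently, the smallest k with (A − λI)^k v = 0 for every generalised eigenvector v of λ).

  λ = -5: largest Jordan block has size 3, contributing (x + 5)^3
  λ = -3: largest Jordan block has size 1, contributing (x + 3)

So m_A(x) = (x + 3)*(x + 5)^3 = x^4 + 18*x^3 + 120*x^2 + 350*x + 375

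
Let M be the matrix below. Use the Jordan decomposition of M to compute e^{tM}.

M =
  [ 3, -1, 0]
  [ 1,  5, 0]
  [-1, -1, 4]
e^{tM} =
  [-t*exp(4*t) + exp(4*t), -t*exp(4*t), 0]
  [t*exp(4*t), t*exp(4*t) + exp(4*t), 0]
  [-t*exp(4*t), -t*exp(4*t), exp(4*t)]

Strategy: write M = P · J · P⁻¹ where J is a Jordan canonical form, so e^{tM} = P · e^{tJ} · P⁻¹, and e^{tJ} can be computed block-by-block.

M has Jordan form
J =
  [4, 1, 0]
  [0, 4, 0]
  [0, 0, 4]
(up to reordering of blocks).

Per-block formulas:
  For a 2×2 Jordan block J_2(4): exp(t · J_2(4)) = e^(4t)·(I + t·N), where N is the 2×2 nilpotent shift.
  For a 1×1 block at λ = 4: exp(t · [4]) = [e^(4t)].

After assembling e^{tJ} and conjugating by P, we get:

e^{tM} =
  [-t*exp(4*t) + exp(4*t), -t*exp(4*t), 0]
  [t*exp(4*t), t*exp(4*t) + exp(4*t), 0]
  [-t*exp(4*t), -t*exp(4*t), exp(4*t)]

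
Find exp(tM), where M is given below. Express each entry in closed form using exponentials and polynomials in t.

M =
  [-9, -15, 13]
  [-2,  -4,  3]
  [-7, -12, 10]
e^{tM} =
  [3*t^2*exp(-t)/2 - 8*t*exp(-t) + exp(-t), 9*t^2*exp(-t)/2 - 15*t*exp(-t), -3*t^2*exp(-t) + 13*t*exp(-t)]
  [t^2*exp(-t)/2 - 2*t*exp(-t), 3*t^2*exp(-t)/2 - 3*t*exp(-t) + exp(-t), -t^2*exp(-t) + 3*t*exp(-t)]
  [3*t^2*exp(-t)/2 - 7*t*exp(-t), 9*t^2*exp(-t)/2 - 12*t*exp(-t), -3*t^2*exp(-t) + 11*t*exp(-t) + exp(-t)]

Strategy: write M = P · J · P⁻¹ where J is a Jordan canonical form, so e^{tM} = P · e^{tJ} · P⁻¹, and e^{tJ} can be computed block-by-block.

M has Jordan form
J =
  [-1,  1,  0]
  [ 0, -1,  1]
  [ 0,  0, -1]
(up to reordering of blocks).

Per-block formulas:
  For a 3×3 Jordan block J_3(-1): exp(t · J_3(-1)) = e^(-1t)·(I + t·N + (t^2/2)·N^2), where N is the 3×3 nilpotent shift.

After assembling e^{tJ} and conjugating by P, we get:

e^{tM} =
  [3*t^2*exp(-t)/2 - 8*t*exp(-t) + exp(-t), 9*t^2*exp(-t)/2 - 15*t*exp(-t), -3*t^2*exp(-t) + 13*t*exp(-t)]
  [t^2*exp(-t)/2 - 2*t*exp(-t), 3*t^2*exp(-t)/2 - 3*t*exp(-t) + exp(-t), -t^2*exp(-t) + 3*t*exp(-t)]
  [3*t^2*exp(-t)/2 - 7*t*exp(-t), 9*t^2*exp(-t)/2 - 12*t*exp(-t), -3*t^2*exp(-t) + 11*t*exp(-t) + exp(-t)]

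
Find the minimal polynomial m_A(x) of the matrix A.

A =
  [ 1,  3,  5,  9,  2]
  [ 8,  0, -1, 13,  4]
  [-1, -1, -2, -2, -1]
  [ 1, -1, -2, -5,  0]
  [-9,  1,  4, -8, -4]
x^5 + 10*x^4 + 25*x^3

The characteristic polynomial is χ_A(x) = x^3*(x + 5)^2, so the eigenvalues are known. The minimal polynomial is
  m_A(x) = Π_λ (x − λ)^{k_λ}
where k_λ is the size of the *largest* Jordan block for λ (equivalently, the smallest k with (A − λI)^k v = 0 for every generalised eigenvector v of λ).

  λ = -5: largest Jordan block has size 2, contributing (x + 5)^2
  λ = 0: largest Jordan block has size 3, contributing (x − 0)^3

So m_A(x) = x^3*(x + 5)^2 = x^5 + 10*x^4 + 25*x^3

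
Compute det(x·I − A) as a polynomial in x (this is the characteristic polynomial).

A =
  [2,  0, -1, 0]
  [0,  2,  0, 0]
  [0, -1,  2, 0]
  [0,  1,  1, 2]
x^4 - 8*x^3 + 24*x^2 - 32*x + 16

Expanding det(x·I − A) (e.g. by cofactor expansion or by noting that A is similar to its Jordan form J, which has the same characteristic polynomial as A) gives
  χ_A(x) = x^4 - 8*x^3 + 24*x^2 - 32*x + 16
which factors as (x - 2)^4. The eigenvalues (with algebraic multiplicities) are λ = 2 with multiplicity 4.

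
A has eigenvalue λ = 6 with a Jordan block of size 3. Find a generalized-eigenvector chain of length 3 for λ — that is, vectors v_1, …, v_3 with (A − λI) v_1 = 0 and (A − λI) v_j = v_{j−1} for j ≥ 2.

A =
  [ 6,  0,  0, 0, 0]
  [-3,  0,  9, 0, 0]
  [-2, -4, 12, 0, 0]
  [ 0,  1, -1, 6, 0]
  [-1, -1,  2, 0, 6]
A Jordan chain for λ = 6 of length 3:
v_1 = (0, 0, 0, -1, -1)ᵀ
v_2 = (0, -3, -2, 0, -1)ᵀ
v_3 = (1, 0, 0, 0, 0)ᵀ

Let N = A − (6)·I. We want v_3 with N^3 v_3 = 0 but N^2 v_3 ≠ 0; then v_{j-1} := N · v_j for j = 3, …, 2.

Pick v_3 = (1, 0, 0, 0, 0)ᵀ.
Then v_2 = N · v_3 = (0, -3, -2, 0, -1)ᵀ.
Then v_1 = N · v_2 = (0, 0, 0, -1, -1)ᵀ.

Sanity check: (A − (6)·I) v_1 = (0, 0, 0, 0, 0)ᵀ = 0. ✓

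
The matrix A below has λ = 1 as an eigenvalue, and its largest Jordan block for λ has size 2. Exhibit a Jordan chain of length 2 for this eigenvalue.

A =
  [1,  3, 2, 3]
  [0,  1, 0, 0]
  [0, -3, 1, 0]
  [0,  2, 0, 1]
A Jordan chain for λ = 1 of length 2:
v_1 = (3, 0, -3, 2)ᵀ
v_2 = (0, 1, 0, 0)ᵀ

Let N = A − (1)·I. We want v_2 with N^2 v_2 = 0 but N^1 v_2 ≠ 0; then v_{j-1} := N · v_j for j = 2, …, 2.

Pick v_2 = (0, 1, 0, 0)ᵀ.
Then v_1 = N · v_2 = (3, 0, -3, 2)ᵀ.

Sanity check: (A − (1)·I) v_1 = (0, 0, 0, 0)ᵀ = 0. ✓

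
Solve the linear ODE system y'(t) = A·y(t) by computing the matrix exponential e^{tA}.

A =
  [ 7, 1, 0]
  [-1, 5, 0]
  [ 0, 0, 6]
e^{tA} =
  [t*exp(6*t) + exp(6*t), t*exp(6*t), 0]
  [-t*exp(6*t), -t*exp(6*t) + exp(6*t), 0]
  [0, 0, exp(6*t)]

Strategy: write A = P · J · P⁻¹ where J is a Jordan canonical form, so e^{tA} = P · e^{tJ} · P⁻¹, and e^{tJ} can be computed block-by-block.

A has Jordan form
J =
  [6, 1, 0]
  [0, 6, 0]
  [0, 0, 6]
(up to reordering of blocks).

Per-block formulas:
  For a 2×2 Jordan block J_2(6): exp(t · J_2(6)) = e^(6t)·(I + t·N), where N is the 2×2 nilpotent shift.
  For a 1×1 block at λ = 6: exp(t · [6]) = [e^(6t)].

After assembling e^{tJ} and conjugating by P, we get:

e^{tA} =
  [t*exp(6*t) + exp(6*t), t*exp(6*t), 0]
  [-t*exp(6*t), -t*exp(6*t) + exp(6*t), 0]
  [0, 0, exp(6*t)]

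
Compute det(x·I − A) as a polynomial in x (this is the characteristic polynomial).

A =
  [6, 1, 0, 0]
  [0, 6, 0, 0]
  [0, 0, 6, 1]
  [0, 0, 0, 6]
x^4 - 24*x^3 + 216*x^2 - 864*x + 1296

Expanding det(x·I − A) (e.g. by cofactor expansion or by noting that A is similar to its Jordan form J, which has the same characteristic polynomial as A) gives
  χ_A(x) = x^4 - 24*x^3 + 216*x^2 - 864*x + 1296
which factors as (x - 6)^4. The eigenvalues (with algebraic multiplicities) are λ = 6 with multiplicity 4.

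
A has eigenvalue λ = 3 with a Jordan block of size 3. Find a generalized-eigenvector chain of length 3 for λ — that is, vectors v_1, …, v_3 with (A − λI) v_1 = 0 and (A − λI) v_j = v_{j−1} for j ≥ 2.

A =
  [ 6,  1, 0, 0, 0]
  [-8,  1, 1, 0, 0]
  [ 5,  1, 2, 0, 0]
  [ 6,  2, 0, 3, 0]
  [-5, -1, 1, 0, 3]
A Jordan chain for λ = 3 of length 3:
v_1 = (1, -3, 2, 2, -2)ᵀ
v_2 = (3, -8, 5, 6, -5)ᵀ
v_3 = (1, 0, 0, 0, 0)ᵀ

Let N = A − (3)·I. We want v_3 with N^3 v_3 = 0 but N^2 v_3 ≠ 0; then v_{j-1} := N · v_j for j = 3, …, 2.

Pick v_3 = (1, 0, 0, 0, 0)ᵀ.
Then v_2 = N · v_3 = (3, -8, 5, 6, -5)ᵀ.
Then v_1 = N · v_2 = (1, -3, 2, 2, -2)ᵀ.

Sanity check: (A − (3)·I) v_1 = (0, 0, 0, 0, 0)ᵀ = 0. ✓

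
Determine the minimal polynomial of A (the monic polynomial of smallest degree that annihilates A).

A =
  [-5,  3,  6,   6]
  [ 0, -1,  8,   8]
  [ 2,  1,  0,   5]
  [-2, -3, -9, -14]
x^2 + 10*x + 25

The characteristic polynomial is χ_A(x) = (x + 5)^4, so the eigenvalues are known. The minimal polynomial is
  m_A(x) = Π_λ (x − λ)^{k_λ}
where k_λ is the size of the *largest* Jordan block for λ (equivalently, the smallest k with (A − λI)^k v = 0 for every generalised eigenvector v of λ).

  λ = -5: largest Jordan block has size 2, contributing (x + 5)^2

So m_A(x) = (x + 5)^2 = x^2 + 10*x + 25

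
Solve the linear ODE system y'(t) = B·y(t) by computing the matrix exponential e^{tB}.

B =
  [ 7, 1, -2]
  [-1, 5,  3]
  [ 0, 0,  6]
e^{tB} =
  [t*exp(6*t) + exp(6*t), t*exp(6*t), t^2*exp(6*t)/2 - 2*t*exp(6*t)]
  [-t*exp(6*t), -t*exp(6*t) + exp(6*t), -t^2*exp(6*t)/2 + 3*t*exp(6*t)]
  [0, 0, exp(6*t)]

Strategy: write B = P · J · P⁻¹ where J is a Jordan canonical form, so e^{tB} = P · e^{tJ} · P⁻¹, and e^{tJ} can be computed block-by-block.

B has Jordan form
J =
  [6, 1, 0]
  [0, 6, 1]
  [0, 0, 6]
(up to reordering of blocks).

Per-block formulas:
  For a 3×3 Jordan block J_3(6): exp(t · J_3(6)) = e^(6t)·(I + t·N + (t^2/2)·N^2), where N is the 3×3 nilpotent shift.

After assembling e^{tJ} and conjugating by P, we get:

e^{tB} =
  [t*exp(6*t) + exp(6*t), t*exp(6*t), t^2*exp(6*t)/2 - 2*t*exp(6*t)]
  [-t*exp(6*t), -t*exp(6*t) + exp(6*t), -t^2*exp(6*t)/2 + 3*t*exp(6*t)]
  [0, 0, exp(6*t)]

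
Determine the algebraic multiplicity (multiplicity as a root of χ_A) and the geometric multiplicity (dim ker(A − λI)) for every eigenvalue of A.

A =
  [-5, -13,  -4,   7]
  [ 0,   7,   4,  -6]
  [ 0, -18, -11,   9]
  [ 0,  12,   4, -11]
λ = -5: alg = 4, geom = 2

Step 1 — factor the characteristic polynomial to read off the algebraic multiplicities:
  χ_A(x) = (x + 5)^4

Step 2 — compute geometric multiplicities via the rank-nullity identity g(λ) = n − rank(A − λI):
  rank(A − (-5)·I) = 2, so dim ker(A − (-5)·I) = n − 2 = 2

Summary:
  λ = -5: algebraic multiplicity = 4, geometric multiplicity = 2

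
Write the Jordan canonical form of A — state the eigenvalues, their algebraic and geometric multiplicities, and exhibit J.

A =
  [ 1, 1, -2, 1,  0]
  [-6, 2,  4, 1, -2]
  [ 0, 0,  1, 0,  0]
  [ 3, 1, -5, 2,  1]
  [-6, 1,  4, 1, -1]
J_3(1) ⊕ J_1(1) ⊕ J_1(1)

The characteristic polynomial is
  det(x·I − A) = x^5 - 5*x^4 + 10*x^3 - 10*x^2 + 5*x - 1 = (x - 1)^5

Eigenvalues and multiplicities (the geometric multiplicity of λ is n − rank(A − λI), which equals the number of Jordan blocks for λ):
  λ = 1: algebraic multiplicity = 5, geometric multiplicity = 3

Determining the block sizes for each eigenvalue:
  λ = 1: with am = 5 and gm = 3, the partition is not yet determined (e.g. several partitions of 5 into 3 parts exist). Let N = A − (1)·I. Computing rank(N^1) = 2, rank(N^2) = 1, rank(N^3) = 0; the number of blocks of size ≥ j is rank(N^{j−1}) − rank(N^j), giving [3, 1, 1]. So we have 1 block(s) of size 3, 2 block(s) of size 1 → block sizes [3, 1, 1]

Assembling the blocks gives a Jordan form
J =
  [1, 1, 0, 0, 0]
  [0, 1, 1, 0, 0]
  [0, 0, 1, 0, 0]
  [0, 0, 0, 1, 0]
  [0, 0, 0, 0, 1]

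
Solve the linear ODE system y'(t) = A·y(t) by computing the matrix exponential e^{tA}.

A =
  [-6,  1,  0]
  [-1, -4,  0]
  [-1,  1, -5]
e^{tA} =
  [-t*exp(-5*t) + exp(-5*t), t*exp(-5*t), 0]
  [-t*exp(-5*t), t*exp(-5*t) + exp(-5*t), 0]
  [-t*exp(-5*t), t*exp(-5*t), exp(-5*t)]

Strategy: write A = P · J · P⁻¹ where J is a Jordan canonical form, so e^{tA} = P · e^{tJ} · P⁻¹, and e^{tJ} can be computed block-by-block.

A has Jordan form
J =
  [-5,  1,  0]
  [ 0, -5,  0]
  [ 0,  0, -5]
(up to reordering of blocks).

Per-block formulas:
  For a 1×1 block at λ = -5: exp(t · [-5]) = [e^(-5t)].
  For a 2×2 Jordan block J_2(-5): exp(t · J_2(-5)) = e^(-5t)·(I + t·N), where N is the 2×2 nilpotent shift.

After assembling e^{tJ} and conjugating by P, we get:

e^{tA} =
  [-t*exp(-5*t) + exp(-5*t), t*exp(-5*t), 0]
  [-t*exp(-5*t), t*exp(-5*t) + exp(-5*t), 0]
  [-t*exp(-5*t), t*exp(-5*t), exp(-5*t)]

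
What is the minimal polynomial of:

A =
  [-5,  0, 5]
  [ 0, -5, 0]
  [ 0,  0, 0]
x^2 + 5*x

The characteristic polynomial is χ_A(x) = x*(x + 5)^2, so the eigenvalues are known. The minimal polynomial is
  m_A(x) = Π_λ (x − λ)^{k_λ}
where k_λ is the size of the *largest* Jordan block for λ (equivalently, the smallest k with (A − λI)^k v = 0 for every generalised eigenvector v of λ).

  λ = -5: largest Jordan block has size 1, contributing (x + 5)
  λ = 0: largest Jordan block has size 1, contributing (x − 0)

So m_A(x) = x*(x + 5) = x^2 + 5*x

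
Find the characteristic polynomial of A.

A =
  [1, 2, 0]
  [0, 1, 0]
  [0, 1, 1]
x^3 - 3*x^2 + 3*x - 1

Expanding det(x·I − A) (e.g. by cofactor expansion or by noting that A is similar to its Jordan form J, which has the same characteristic polynomial as A) gives
  χ_A(x) = x^3 - 3*x^2 + 3*x - 1
which factors as (x - 1)^3. The eigenvalues (with algebraic multiplicities) are λ = 1 with multiplicity 3.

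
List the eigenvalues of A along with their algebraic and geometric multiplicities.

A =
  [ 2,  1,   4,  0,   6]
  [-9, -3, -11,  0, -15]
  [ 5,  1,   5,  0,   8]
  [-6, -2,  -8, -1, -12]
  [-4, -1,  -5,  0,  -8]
λ = -1: alg = 5, geom = 3

Step 1 — factor the characteristic polynomial to read off the algebraic multiplicities:
  χ_A(x) = (x + 1)^5

Step 2 — compute geometric multiplicities via the rank-nullity identity g(λ) = n − rank(A − λI):
  rank(A − (-1)·I) = 2, so dim ker(A − (-1)·I) = n − 2 = 3

Summary:
  λ = -1: algebraic multiplicity = 5, geometric multiplicity = 3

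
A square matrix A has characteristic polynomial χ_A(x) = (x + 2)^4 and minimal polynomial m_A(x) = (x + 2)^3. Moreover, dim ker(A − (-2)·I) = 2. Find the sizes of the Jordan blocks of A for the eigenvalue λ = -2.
Block sizes for λ = -2: [3, 1]

Step 1 — from the characteristic polynomial, algebraic multiplicity of λ = -2 is 4. From dim ker(A − (-2)·I) = 2, there are exactly 2 Jordan blocks for λ = -2.
Step 2 — from the minimal polynomial, the factor (x + 2)^3 tells us the largest block for λ = -2 has size 3.
Step 3 — with total size 4, 2 blocks, and largest block 3, the block sizes (in nonincreasing order) are [3, 1].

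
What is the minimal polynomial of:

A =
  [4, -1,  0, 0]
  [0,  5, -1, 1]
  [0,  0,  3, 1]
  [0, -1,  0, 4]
x^3 - 12*x^2 + 48*x - 64

The characteristic polynomial is χ_A(x) = (x - 4)^4, so the eigenvalues are known. The minimal polynomial is
  m_A(x) = Π_λ (x − λ)^{k_λ}
where k_λ is the size of the *largest* Jordan block for λ (equivalently, the smallest k with (A − λI)^k v = 0 for every generalised eigenvector v of λ).

  λ = 4: largest Jordan block has size 3, contributing (x − 4)^3

So m_A(x) = (x - 4)^3 = x^3 - 12*x^2 + 48*x - 64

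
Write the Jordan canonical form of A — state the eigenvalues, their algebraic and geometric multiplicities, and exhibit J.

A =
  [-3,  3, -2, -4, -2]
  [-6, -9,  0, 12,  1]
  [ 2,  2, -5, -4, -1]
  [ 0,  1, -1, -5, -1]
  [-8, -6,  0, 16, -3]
J_3(-5) ⊕ J_2(-5)

The characteristic polynomial is
  det(x·I − A) = x^5 + 25*x^4 + 250*x^3 + 1250*x^2 + 3125*x + 3125 = (x + 5)^5

Eigenvalues and multiplicities (the geometric multiplicity of λ is n − rank(A − λI), which equals the number of Jordan blocks for λ):
  λ = -5: algebraic multiplicity = 5, geometric multiplicity = 2

Determining the block sizes for each eigenvalue:
  λ = -5: with am = 5 and gm = 2, the partition is not yet determined (e.g. several partitions of 5 into 2 parts exist). Let N = A − (-5)·I. Computing rank(N^1) = 3, rank(N^2) = 1, rank(N^3) = 0; the number of blocks of size ≥ j is rank(N^{j−1}) − rank(N^j), giving [2, 2, 1]. So we have 1 block(s) of size 3, 1 block(s) of size 2 → block sizes [3, 2]

Assembling the blocks gives a Jordan form
J =
  [-5,  1,  0,  0,  0]
  [ 0, -5,  1,  0,  0]
  [ 0,  0, -5,  0,  0]
  [ 0,  0,  0, -5,  1]
  [ 0,  0,  0,  0, -5]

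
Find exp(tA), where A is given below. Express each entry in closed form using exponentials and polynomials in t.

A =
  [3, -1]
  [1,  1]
e^{tA} =
  [t*exp(2*t) + exp(2*t), -t*exp(2*t)]
  [t*exp(2*t), -t*exp(2*t) + exp(2*t)]

Strategy: write A = P · J · P⁻¹ where J is a Jordan canonical form, so e^{tA} = P · e^{tJ} · P⁻¹, and e^{tJ} can be computed block-by-block.

A has Jordan form
J =
  [2, 1]
  [0, 2]
(up to reordering of blocks).

Per-block formulas:
  For a 2×2 Jordan block J_2(2): exp(t · J_2(2)) = e^(2t)·(I + t·N), where N is the 2×2 nilpotent shift.

After assembling e^{tJ} and conjugating by P, we get:

e^{tA} =
  [t*exp(2*t) + exp(2*t), -t*exp(2*t)]
  [t*exp(2*t), -t*exp(2*t) + exp(2*t)]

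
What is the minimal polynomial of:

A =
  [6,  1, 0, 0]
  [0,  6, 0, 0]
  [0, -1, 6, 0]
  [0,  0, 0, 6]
x^2 - 12*x + 36

The characteristic polynomial is χ_A(x) = (x - 6)^4, so the eigenvalues are known. The minimal polynomial is
  m_A(x) = Π_λ (x − λ)^{k_λ}
where k_λ is the size of the *largest* Jordan block for λ (equivalently, the smallest k with (A − λI)^k v = 0 for every generalised eigenvector v of λ).

  λ = 6: largest Jordan block has size 2, contributing (x − 6)^2

So m_A(x) = (x - 6)^2 = x^2 - 12*x + 36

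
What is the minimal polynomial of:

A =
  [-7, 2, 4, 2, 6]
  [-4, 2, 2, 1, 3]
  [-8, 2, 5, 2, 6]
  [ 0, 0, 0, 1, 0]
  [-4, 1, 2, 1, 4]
x^2 - 2*x + 1

The characteristic polynomial is χ_A(x) = (x - 1)^5, so the eigenvalues are known. The minimal polynomial is
  m_A(x) = Π_λ (x − λ)^{k_λ}
where k_λ is the size of the *largest* Jordan block for λ (equivalently, the smallest k with (A − λI)^k v = 0 for every generalised eigenvector v of λ).

  λ = 1: largest Jordan block has size 2, contributing (x − 1)^2

So m_A(x) = (x - 1)^2 = x^2 - 2*x + 1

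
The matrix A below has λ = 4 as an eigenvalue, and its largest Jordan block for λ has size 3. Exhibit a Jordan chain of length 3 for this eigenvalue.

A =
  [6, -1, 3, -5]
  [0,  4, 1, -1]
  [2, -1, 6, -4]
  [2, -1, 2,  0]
A Jordan chain for λ = 4 of length 3:
v_1 = (1, 0, 1, 1)ᵀ
v_2 = (3, 1, 2, 2)ᵀ
v_3 = (0, 0, 1, 0)ᵀ

Let N = A − (4)·I. We want v_3 with N^3 v_3 = 0 but N^2 v_3 ≠ 0; then v_{j-1} := N · v_j for j = 3, …, 2.

Pick v_3 = (0, 0, 1, 0)ᵀ.
Then v_2 = N · v_3 = (3, 1, 2, 2)ᵀ.
Then v_1 = N · v_2 = (1, 0, 1, 1)ᵀ.

Sanity check: (A − (4)·I) v_1 = (0, 0, 0, 0)ᵀ = 0. ✓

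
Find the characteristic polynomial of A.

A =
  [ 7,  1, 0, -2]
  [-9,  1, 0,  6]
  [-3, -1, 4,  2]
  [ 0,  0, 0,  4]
x^4 - 16*x^3 + 96*x^2 - 256*x + 256

Expanding det(x·I − A) (e.g. by cofactor expansion or by noting that A is similar to its Jordan form J, which has the same characteristic polynomial as A) gives
  χ_A(x) = x^4 - 16*x^3 + 96*x^2 - 256*x + 256
which factors as (x - 4)^4. The eigenvalues (with algebraic multiplicities) are λ = 4 with multiplicity 4.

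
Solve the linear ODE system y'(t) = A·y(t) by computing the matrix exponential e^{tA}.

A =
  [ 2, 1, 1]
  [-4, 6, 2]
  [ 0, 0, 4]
e^{tA} =
  [-2*t*exp(4*t) + exp(4*t), t*exp(4*t), t*exp(4*t)]
  [-4*t*exp(4*t), 2*t*exp(4*t) + exp(4*t), 2*t*exp(4*t)]
  [0, 0, exp(4*t)]

Strategy: write A = P · J · P⁻¹ where J is a Jordan canonical form, so e^{tA} = P · e^{tJ} · P⁻¹, and e^{tJ} can be computed block-by-block.

A has Jordan form
J =
  [4, 1, 0]
  [0, 4, 0]
  [0, 0, 4]
(up to reordering of blocks).

Per-block formulas:
  For a 1×1 block at λ = 4: exp(t · [4]) = [e^(4t)].
  For a 2×2 Jordan block J_2(4): exp(t · J_2(4)) = e^(4t)·(I + t·N), where N is the 2×2 nilpotent shift.

After assembling e^{tJ} and conjugating by P, we get:

e^{tA} =
  [-2*t*exp(4*t) + exp(4*t), t*exp(4*t), t*exp(4*t)]
  [-4*t*exp(4*t), 2*t*exp(4*t) + exp(4*t), 2*t*exp(4*t)]
  [0, 0, exp(4*t)]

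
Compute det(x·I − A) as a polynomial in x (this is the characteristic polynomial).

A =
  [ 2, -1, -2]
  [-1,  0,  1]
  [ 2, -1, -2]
x^3

Expanding det(x·I − A) (e.g. by cofactor expansion or by noting that A is similar to its Jordan form J, which has the same characteristic polynomial as A) gives
  χ_A(x) = x^3
which factors as x^3. The eigenvalues (with algebraic multiplicities) are λ = 0 with multiplicity 3.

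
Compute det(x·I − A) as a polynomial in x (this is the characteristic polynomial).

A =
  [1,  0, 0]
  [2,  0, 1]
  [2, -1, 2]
x^3 - 3*x^2 + 3*x - 1

Expanding det(x·I − A) (e.g. by cofactor expansion or by noting that A is similar to its Jordan form J, which has the same characteristic polynomial as A) gives
  χ_A(x) = x^3 - 3*x^2 + 3*x - 1
which factors as (x - 1)^3. The eigenvalues (with algebraic multiplicities) are λ = 1 with multiplicity 3.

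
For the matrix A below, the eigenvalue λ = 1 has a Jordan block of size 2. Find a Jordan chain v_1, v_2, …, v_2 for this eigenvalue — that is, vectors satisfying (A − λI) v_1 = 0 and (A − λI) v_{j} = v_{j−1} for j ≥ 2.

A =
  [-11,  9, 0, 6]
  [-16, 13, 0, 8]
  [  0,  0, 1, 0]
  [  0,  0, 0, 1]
A Jordan chain for λ = 1 of length 2:
v_1 = (-12, -16, 0, 0)ᵀ
v_2 = (1, 0, 0, 0)ᵀ

Let N = A − (1)·I. We want v_2 with N^2 v_2 = 0 but N^1 v_2 ≠ 0; then v_{j-1} := N · v_j for j = 2, …, 2.

Pick v_2 = (1, 0, 0, 0)ᵀ.
Then v_1 = N · v_2 = (-12, -16, 0, 0)ᵀ.

Sanity check: (A − (1)·I) v_1 = (0, 0, 0, 0)ᵀ = 0. ✓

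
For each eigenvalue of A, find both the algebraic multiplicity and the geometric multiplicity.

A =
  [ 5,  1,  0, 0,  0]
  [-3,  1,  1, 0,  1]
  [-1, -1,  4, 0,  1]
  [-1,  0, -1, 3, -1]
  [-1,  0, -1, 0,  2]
λ = 3: alg = 5, geom = 3

Step 1 — factor the characteristic polynomial to read off the algebraic multiplicities:
  χ_A(x) = (x - 3)^5

Step 2 — compute geometric multiplicities via the rank-nullity identity g(λ) = n − rank(A − λI):
  rank(A − (3)·I) = 2, so dim ker(A − (3)·I) = n − 2 = 3

Summary:
  λ = 3: algebraic multiplicity = 5, geometric multiplicity = 3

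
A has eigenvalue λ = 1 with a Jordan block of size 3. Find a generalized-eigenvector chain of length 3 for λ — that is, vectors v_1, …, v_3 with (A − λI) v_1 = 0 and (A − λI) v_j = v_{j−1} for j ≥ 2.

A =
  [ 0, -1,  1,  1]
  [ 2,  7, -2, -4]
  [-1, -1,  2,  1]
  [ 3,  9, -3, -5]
A Jordan chain for λ = 1 of length 3:
v_1 = (1, 0, 1, 0)ᵀ
v_2 = (-1, 2, -1, 3)ᵀ
v_3 = (1, 0, 0, 0)ᵀ

Let N = A − (1)·I. We want v_3 with N^3 v_3 = 0 but N^2 v_3 ≠ 0; then v_{j-1} := N · v_j for j = 3, …, 2.

Pick v_3 = (1, 0, 0, 0)ᵀ.
Then v_2 = N · v_3 = (-1, 2, -1, 3)ᵀ.
Then v_1 = N · v_2 = (1, 0, 1, 0)ᵀ.

Sanity check: (A − (1)·I) v_1 = (0, 0, 0, 0)ᵀ = 0. ✓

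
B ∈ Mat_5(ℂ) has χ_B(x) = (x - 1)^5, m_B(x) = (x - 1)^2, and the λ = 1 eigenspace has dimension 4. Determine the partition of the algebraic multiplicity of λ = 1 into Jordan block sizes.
Block sizes for λ = 1: [2, 1, 1, 1]

Step 1 — from the characteristic polynomial, algebraic multiplicity of λ = 1 is 5. From dim ker(B − (1)·I) = 4, there are exactly 4 Jordan blocks for λ = 1.
Step 2 — from the minimal polynomial, the factor (x − 1)^2 tells us the largest block for λ = 1 has size 2.
Step 3 — with total size 5, 4 blocks, and largest block 2, the block sizes (in nonincreasing order) are [2, 1, 1, 1].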